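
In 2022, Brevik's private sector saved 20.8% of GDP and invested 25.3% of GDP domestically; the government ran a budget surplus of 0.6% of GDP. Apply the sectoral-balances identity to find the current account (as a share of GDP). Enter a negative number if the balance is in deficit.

-3.9

By the sectoral-balances identity, CA = (S_private - I) + (T - G).
Private balance = 20.8 - 25.3 = -4.5
Government balance (T - G) = 0.6
CA = -4.5 + 0.6 = -3.9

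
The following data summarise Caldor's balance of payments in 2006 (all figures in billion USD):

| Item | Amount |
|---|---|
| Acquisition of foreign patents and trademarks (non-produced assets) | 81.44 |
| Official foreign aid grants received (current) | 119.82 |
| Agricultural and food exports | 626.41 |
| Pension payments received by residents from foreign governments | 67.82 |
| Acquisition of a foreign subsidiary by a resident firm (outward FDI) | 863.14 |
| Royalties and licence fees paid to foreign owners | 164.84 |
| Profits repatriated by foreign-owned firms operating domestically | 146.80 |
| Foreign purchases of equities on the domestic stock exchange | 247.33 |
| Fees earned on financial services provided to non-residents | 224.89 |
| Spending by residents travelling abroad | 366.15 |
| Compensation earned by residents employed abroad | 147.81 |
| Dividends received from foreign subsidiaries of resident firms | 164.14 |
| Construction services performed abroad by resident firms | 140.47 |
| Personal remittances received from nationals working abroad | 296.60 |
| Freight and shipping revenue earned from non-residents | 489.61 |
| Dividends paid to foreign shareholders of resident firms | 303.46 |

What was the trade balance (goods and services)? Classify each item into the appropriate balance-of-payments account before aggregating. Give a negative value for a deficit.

950.39

Goods: 626.41
Services: 224.89 - 164.84 - 366.15 + 140.47 + 489.61 = 323.98
Trade balance = 626.41 + 323.98 = 950.39
(Excluded from the trade balance — capital account: acquisition of foreign patents and trademarks (non-produced assets) 81.44; secondary income: official foreign aid grants received (current) 119.82, pension payments received by residents from foreign governments 67.82, personal remittances received from nationals working abroad 296.60; financial account: acquisition of a foreign subsidiary by a resident firm (outward FDI) 863.14, foreign purchases of equities on the domestic stock exchange 247.33; primary income: profits repatriated by foreign-owned firms operating domestically 146.80, compensation earned by residents employed abroad 147.81, dividends received from foreign subsidiaries of resident firms 164.14, dividends paid to foreign shareholders of resident firms 303.46.)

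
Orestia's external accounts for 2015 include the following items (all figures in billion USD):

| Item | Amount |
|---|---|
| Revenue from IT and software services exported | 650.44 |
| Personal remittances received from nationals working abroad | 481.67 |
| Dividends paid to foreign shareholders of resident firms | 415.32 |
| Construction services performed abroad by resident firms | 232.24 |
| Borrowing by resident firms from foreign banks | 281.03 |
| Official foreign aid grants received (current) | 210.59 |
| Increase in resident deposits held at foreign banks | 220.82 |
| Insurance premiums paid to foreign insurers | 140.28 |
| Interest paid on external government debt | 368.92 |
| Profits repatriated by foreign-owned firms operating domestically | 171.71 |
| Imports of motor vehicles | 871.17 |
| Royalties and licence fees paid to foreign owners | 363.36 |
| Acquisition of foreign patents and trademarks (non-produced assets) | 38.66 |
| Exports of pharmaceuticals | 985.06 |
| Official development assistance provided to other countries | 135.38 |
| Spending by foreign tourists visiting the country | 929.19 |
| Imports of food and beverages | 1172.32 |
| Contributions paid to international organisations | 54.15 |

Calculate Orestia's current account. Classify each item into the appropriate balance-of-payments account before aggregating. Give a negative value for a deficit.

-203.42

Goods: -1172.32 + 985.06 - 871.17 = -1058.43
Services: -140.28 + 232.24 - 363.36 + 650.44 + 929.19 = 1308.23
Primary income: -171.71 - 368.92 - 415.32 = -955.95
Secondary income: 210.59 - 135.38 + 481.67 - 54.15 = 502.73
Current account = (-1058.43) + 1308.23 + (-955.95) + 502.73 = -203.42
(Excluded from the current account — financial account: borrowing by resident firms from foreign banks 281.03, increase in resident deposits held at foreign banks 220.82; capital account: acquisition of foreign patents and trademarks (non-produced assets) 38.66.)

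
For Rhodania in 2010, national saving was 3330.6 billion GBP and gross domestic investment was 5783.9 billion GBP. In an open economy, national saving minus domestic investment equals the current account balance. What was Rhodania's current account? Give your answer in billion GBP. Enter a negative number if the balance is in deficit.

-2453.3

CA = S - I = 3330.6 - 5783.9 = -2453.3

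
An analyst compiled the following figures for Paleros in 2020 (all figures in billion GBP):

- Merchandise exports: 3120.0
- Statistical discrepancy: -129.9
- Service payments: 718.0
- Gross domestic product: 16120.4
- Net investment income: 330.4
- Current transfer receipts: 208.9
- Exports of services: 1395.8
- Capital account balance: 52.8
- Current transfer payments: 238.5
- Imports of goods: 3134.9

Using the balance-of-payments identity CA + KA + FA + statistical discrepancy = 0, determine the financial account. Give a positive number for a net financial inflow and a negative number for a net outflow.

-886.6

Goods balance = 3120.0 - 3134.9 = -14.9
Services balance = 1395.8 - 718.0 = 677.8
Trade balance (goods + services) = -14.9 + 677.8 = 662.9
Net primary income = 330.4
Net secondary income = 208.9 - 238.5 = -29.6
Current account = 662.9 + 330.4 + (-29.6) = 963.7
Financial account = -(963.7 + 52.8 + (-129.9)) = -886.6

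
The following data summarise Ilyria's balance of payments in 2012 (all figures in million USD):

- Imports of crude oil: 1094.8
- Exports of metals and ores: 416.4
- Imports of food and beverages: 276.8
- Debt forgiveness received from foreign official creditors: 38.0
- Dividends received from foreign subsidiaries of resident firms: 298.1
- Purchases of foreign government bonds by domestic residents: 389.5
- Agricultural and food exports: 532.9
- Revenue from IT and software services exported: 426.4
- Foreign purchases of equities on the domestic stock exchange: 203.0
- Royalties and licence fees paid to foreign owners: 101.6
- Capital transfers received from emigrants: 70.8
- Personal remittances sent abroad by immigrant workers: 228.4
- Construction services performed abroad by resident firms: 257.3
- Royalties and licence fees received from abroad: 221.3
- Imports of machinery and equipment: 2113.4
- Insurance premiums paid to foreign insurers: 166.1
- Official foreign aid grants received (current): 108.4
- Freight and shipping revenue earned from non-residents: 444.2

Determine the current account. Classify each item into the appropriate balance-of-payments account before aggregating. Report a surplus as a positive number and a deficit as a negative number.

-1276.1

Goods: -2113.4 - 276.8 + 532.9 + 416.4 - 1094.8 = -2535.7
Services: -101.6 + 257.3 - 166.1 + 221.3 + 444.2 + 426.4 = 1081.5
Primary income: 298.1
Secondary income: 108.4 - 228.4 = -120.0
Current account = (-2535.7) + 1081.5 + 298.1 + (-120.0) = -1276.1
(Excluded from the current account — capital account: debt forgiveness received from foreign official creditors 38.0, capital transfers received from emigrants 70.8; financial account: purchases of foreign government bonds by domestic residents 389.5, foreign purchases of equities on the domestic stock exchange 203.0.)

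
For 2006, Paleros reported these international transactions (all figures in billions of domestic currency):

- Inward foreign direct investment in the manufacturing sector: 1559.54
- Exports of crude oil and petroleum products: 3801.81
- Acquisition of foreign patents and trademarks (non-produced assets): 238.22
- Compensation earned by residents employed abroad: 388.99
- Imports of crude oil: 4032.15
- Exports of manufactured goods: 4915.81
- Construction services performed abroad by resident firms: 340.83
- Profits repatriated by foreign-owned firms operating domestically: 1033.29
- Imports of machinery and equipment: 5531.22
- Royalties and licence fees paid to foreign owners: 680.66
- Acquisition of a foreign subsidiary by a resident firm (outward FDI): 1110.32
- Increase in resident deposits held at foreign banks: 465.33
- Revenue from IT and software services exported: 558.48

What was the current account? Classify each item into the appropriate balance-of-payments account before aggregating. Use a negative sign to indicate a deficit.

Goods: -5531.22 - 4032.15 + 3801.81 + 4915.81 = -845.75
Services: 558.48 + 340.83 - 680.66 = 218.65
Primary income: -1033.29 + 388.99 = -644.30
Current account = (-845.75) + 218.65 + (-644.30) = -1271.40
(Excluded from the current account — financial account: inward foreign direct investment in the manufacturing sector 1559.54, acquisition of a foreign subsidiary by a resident firm (outward FDI) 1110.32, increase in resident deposits held at foreign banks 465.33; capital account: acquisition of foreign patents and trademarks (non-produced assets) 238.22.)

-1271.40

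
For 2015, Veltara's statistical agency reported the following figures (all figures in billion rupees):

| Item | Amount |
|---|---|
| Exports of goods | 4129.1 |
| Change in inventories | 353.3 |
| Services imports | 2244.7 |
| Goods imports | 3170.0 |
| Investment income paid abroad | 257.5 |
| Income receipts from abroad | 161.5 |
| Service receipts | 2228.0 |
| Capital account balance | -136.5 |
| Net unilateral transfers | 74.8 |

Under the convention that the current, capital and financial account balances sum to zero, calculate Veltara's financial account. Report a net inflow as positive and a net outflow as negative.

-784.7

Goods balance = 4129.1 - 3170.0 = 959.1
Services balance = 2228.0 - 2244.7 = -16.7
Trade balance (goods + services) = 959.1 + (-16.7) = 942.4
Net primary income = 161.5 - 257.5 = -96.0
Net secondary income = 74.8
Current account = 942.4 + (-96.0) + 74.8 = 921.2
Financial account = -(921.2 + (-136.5)) = -784.7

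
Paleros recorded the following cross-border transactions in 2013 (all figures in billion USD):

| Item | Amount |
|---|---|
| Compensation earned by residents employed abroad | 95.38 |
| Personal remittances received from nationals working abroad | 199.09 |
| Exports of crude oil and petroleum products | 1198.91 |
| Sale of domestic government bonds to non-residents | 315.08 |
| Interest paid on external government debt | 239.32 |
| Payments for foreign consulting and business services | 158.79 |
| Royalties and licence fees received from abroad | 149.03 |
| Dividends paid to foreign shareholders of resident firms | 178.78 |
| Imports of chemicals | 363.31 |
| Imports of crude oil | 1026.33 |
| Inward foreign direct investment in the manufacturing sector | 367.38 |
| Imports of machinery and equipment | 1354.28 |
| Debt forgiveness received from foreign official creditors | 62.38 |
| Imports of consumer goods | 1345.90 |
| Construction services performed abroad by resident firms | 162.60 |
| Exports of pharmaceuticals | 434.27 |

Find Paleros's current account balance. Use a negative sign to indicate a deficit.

-2427.43

Goods: -1354.28 + 434.27 - 1345.90 - 1026.33 + 1198.91 - 363.31 = -2456.64
Services: 162.60 + 149.03 - 158.79 = 152.84
Primary income: -239.32 - 178.78 + 95.38 = -322.72
Secondary income: 199.09
Current account = (-2456.64) + 152.84 + (-322.72) + 199.09 = -2427.43
(Excluded from the current account — financial account: sale of domestic government bonds to non-residents 315.08, inward foreign direct investment in the manufacturing sector 367.38; capital account: debt forgiveness received from foreign official creditors 62.38.)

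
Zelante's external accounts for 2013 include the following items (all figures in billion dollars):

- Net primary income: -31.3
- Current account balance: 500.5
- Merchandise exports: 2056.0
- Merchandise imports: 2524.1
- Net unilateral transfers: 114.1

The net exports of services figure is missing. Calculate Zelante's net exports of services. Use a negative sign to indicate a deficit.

Current account = goods balance + services balance + net primary income + net secondary income
Sum of the known components = -385.3
Net exports of services = CA - (known components) = 500.5 - (-385.3) = 885.8

885.8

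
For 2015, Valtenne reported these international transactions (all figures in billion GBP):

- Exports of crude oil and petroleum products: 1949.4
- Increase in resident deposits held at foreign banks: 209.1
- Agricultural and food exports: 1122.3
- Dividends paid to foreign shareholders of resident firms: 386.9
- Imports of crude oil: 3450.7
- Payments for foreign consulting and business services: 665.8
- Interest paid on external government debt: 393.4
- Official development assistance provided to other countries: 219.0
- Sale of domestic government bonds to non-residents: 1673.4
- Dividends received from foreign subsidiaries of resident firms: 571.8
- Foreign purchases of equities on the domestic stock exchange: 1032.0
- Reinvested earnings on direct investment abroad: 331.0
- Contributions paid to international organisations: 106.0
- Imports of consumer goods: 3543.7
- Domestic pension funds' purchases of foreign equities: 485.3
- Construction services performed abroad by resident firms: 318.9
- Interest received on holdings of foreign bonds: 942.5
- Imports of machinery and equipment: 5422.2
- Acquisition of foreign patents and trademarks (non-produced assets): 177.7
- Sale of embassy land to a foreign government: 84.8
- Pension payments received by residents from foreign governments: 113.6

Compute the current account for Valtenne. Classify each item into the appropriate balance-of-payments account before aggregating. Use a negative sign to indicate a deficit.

Goods: -3450.7 + 1949.4 - 5422.2 - 3543.7 + 1122.3 = -9344.9
Services: 318.9 - 665.8 = -346.9
Primary income: -393.4 + 942.5 - 386.9 + 571.8 + 331.0 = 1065.0
Secondary income: -219.0 + 113.6 - 106.0 = -211.4
Current account = (-9344.9) + (-346.9) + 1065.0 + (-211.4) = -8838.2
(Excluded from the current account — financial account: increase in resident deposits held at foreign banks 209.1, sale of domestic government bonds to non-residents 1673.4, foreign purchases of equities on the domestic stock exchange 1032.0, domestic pension funds' purchases of foreign equities 485.3; capital account: acquisition of foreign patents and trademarks (non-produced assets) 177.7, sale of embassy land to a foreign government 84.8.)

-8838.2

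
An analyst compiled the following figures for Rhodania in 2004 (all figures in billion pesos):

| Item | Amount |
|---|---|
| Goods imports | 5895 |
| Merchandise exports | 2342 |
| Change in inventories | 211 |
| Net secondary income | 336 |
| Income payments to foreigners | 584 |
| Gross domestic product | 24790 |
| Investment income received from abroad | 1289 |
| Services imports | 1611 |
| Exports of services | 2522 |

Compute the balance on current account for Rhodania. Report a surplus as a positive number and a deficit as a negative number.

-1601

Goods balance = 2342 - 5895 = -3553
Services balance = 2522 - 1611 = 911
Trade balance (goods + services) = -3553 + 911 = -2642
Net primary income = 1289 - 584 = 705
Net secondary income = 336
Current account = -2642 + 705 + 336 = -1601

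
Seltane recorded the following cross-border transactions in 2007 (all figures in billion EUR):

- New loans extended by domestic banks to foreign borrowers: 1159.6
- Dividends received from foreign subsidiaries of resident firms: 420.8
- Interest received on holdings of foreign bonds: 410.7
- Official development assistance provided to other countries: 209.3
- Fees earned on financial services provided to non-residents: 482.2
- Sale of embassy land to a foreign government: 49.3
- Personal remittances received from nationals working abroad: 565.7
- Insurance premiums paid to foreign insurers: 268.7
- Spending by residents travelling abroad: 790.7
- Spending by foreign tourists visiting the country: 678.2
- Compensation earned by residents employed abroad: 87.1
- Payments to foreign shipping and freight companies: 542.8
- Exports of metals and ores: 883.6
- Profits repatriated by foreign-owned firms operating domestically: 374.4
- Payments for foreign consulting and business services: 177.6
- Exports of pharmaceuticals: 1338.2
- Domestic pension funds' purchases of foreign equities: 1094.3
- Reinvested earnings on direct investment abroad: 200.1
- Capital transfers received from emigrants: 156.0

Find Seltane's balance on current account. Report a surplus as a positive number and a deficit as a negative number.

2703.1

Goods: 883.6 + 1338.2 = 2221.8
Services: -790.7 - 542.8 - 268.7 + 678.2 - 177.6 + 482.2 = -619.4
Primary income: 200.1 + 410.7 + 420.8 + 87.1 - 374.4 = 744.3
Secondary income: 565.7 - 209.3 = 356.4
Current account = 2221.8 + (-619.4) + 744.3 + 356.4 = 2703.1
(Excluded from the current account — financial account: new loans extended by domestic banks to foreign borrowers 1159.6, domestic pension funds' purchases of foreign equities 1094.3; capital account: sale of embassy land to a foreign government 49.3, capital transfers received from emigrants 156.0.)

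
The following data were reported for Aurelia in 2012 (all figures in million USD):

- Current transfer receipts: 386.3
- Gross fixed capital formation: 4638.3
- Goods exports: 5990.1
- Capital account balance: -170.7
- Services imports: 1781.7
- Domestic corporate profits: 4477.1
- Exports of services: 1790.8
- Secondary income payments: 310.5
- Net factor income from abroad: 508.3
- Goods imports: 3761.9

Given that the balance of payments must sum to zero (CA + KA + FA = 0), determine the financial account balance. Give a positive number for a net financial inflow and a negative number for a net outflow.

Goods balance = 5990.1 - 3761.9 = 2228.2
Services balance = 1790.8 - 1781.7 = 9.1
Trade balance (goods + services) = 2228.2 + 9.1 = 2237.3
Net primary income = 508.3
Net secondary income = 386.3 - 310.5 = 75.8
Current account = 2237.3 + 508.3 + 75.8 = 2821.4
Financial account = -(2821.4 + (-170.7)) = -2650.7

-2650.7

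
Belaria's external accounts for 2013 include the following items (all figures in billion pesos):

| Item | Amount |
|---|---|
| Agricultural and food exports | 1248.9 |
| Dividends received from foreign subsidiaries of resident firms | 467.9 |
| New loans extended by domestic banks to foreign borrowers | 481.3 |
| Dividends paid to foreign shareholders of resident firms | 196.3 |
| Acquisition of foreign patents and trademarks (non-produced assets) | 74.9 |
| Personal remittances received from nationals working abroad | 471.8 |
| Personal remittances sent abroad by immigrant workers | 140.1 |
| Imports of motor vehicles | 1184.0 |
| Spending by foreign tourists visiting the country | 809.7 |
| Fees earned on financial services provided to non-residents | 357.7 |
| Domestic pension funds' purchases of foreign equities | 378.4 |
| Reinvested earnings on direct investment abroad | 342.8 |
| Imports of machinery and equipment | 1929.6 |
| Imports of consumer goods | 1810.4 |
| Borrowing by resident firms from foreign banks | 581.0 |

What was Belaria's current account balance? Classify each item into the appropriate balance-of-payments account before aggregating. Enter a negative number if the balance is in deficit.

Goods: -1184.0 + 1248.9 - 1810.4 - 1929.6 = -3675.1
Services: 809.7 + 357.7 = 1167.4
Primary income: 467.9 - 196.3 + 342.8 = 614.4
Secondary income: 471.8 - 140.1 = 331.7
Current account = (-3675.1) + 1167.4 + 614.4 + 331.7 = -1561.6
(Excluded from the current account — financial account: new loans extended by domestic banks to foreign borrowers 481.3, domestic pension funds' purchases of foreign equities 378.4, borrowing by resident firms from foreign banks 581.0; capital account: acquisition of foreign patents and trademarks (non-produced assets) 74.9.)

-1561.6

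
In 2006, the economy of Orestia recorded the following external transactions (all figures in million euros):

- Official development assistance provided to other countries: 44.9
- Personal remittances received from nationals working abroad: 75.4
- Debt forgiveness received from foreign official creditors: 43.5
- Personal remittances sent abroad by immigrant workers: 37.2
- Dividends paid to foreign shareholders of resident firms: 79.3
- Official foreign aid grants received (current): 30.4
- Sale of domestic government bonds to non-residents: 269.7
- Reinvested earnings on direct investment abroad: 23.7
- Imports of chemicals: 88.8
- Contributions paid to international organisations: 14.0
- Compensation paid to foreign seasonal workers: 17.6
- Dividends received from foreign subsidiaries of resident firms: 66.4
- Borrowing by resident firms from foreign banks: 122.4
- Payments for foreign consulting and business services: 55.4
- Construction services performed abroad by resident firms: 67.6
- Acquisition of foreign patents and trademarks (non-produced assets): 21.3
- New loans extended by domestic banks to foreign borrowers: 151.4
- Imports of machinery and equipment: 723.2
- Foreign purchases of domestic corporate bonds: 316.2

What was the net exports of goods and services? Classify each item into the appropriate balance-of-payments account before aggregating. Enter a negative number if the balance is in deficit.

-799.8

Goods: -723.2 - 88.8 = -812.0
Services: -55.4 + 67.6 = 12.2
Trade balance = -812.0 + 12.2 = -799.8
(Excluded from the trade balance — secondary income: official development assistance provided to other countries 44.9, personal remittances received from nationals working abroad 75.4, personal remittances sent abroad by immigrant workers 37.2, official foreign aid grants received (current) 30.4, contributions paid to international organisations 14.0; capital account: debt forgiveness received from foreign official creditors 43.5, acquisition of foreign patents and trademarks (non-produced assets) 21.3; primary income: dividends paid to foreign shareholders of resident firms 79.3, reinvested earnings on direct investment abroad 23.7, compensation paid to foreign seasonal workers 17.6, dividends received from foreign subsidiaries of resident firms 66.4; financial account: sale of domestic government bonds to non-residents 269.7, borrowing by resident firms from foreign banks 122.4, new loans extended by domestic banks to foreign borrowers 151.4, foreign purchases of domestic corporate bonds 316.2.)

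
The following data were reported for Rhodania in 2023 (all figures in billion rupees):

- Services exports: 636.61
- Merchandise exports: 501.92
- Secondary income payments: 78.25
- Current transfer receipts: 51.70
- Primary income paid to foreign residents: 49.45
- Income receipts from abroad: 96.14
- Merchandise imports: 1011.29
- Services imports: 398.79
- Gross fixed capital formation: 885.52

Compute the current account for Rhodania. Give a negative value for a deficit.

-251.41

Goods balance = 501.92 - 1011.29 = -509.37
Services balance = 636.61 - 398.79 = 237.82
Trade balance (goods + services) = -509.37 + 237.82 = -271.55
Net primary income = 96.14 - 49.45 = 46.69
Net secondary income = 51.70 - 78.25 = -26.55
Current account = -271.55 + 46.69 + (-26.55) = -251.41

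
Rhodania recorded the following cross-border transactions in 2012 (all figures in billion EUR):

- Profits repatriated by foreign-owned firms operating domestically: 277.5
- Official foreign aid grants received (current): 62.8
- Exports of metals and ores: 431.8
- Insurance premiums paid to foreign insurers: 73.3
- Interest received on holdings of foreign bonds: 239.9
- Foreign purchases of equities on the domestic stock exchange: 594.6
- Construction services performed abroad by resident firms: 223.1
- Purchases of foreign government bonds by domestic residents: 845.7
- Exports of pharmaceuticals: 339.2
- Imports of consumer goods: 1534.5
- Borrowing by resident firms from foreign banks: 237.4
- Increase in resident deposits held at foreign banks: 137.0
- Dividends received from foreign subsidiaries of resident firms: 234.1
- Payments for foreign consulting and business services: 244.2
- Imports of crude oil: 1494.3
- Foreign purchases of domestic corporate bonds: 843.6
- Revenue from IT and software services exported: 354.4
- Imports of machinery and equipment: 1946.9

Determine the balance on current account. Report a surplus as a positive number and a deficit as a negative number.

-3685.4

Goods: -1946.9 - 1534.5 - 1494.3 + 431.8 + 339.2 = -4204.7
Services: -244.2 + 354.4 - 73.3 + 223.1 = 260.0
Primary income: 234.1 - 277.5 + 239.9 = 196.5
Secondary income: 62.8
Current account = (-4204.7) + 260.0 + 196.5 + 62.8 = -3685.4
(Excluded from the current account — financial account: foreign purchases of equities on the domestic stock exchange 594.6, purchases of foreign government bonds by domestic residents 845.7, borrowing by resident firms from foreign banks 237.4, increase in resident deposits held at foreign banks 137.0, foreign purchases of domestic corporate bonds 843.6.)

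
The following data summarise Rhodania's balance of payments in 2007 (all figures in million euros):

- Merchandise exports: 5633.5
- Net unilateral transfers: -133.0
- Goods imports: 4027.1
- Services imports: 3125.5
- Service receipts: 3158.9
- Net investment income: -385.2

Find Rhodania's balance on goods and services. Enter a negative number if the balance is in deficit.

1639.8

Goods balance = 5633.5 - 4027.1 = 1606.4
Services balance = 3158.9 - 3125.5 = 33.4
Trade balance (goods + services) = 1606.4 + 33.4 = 1639.8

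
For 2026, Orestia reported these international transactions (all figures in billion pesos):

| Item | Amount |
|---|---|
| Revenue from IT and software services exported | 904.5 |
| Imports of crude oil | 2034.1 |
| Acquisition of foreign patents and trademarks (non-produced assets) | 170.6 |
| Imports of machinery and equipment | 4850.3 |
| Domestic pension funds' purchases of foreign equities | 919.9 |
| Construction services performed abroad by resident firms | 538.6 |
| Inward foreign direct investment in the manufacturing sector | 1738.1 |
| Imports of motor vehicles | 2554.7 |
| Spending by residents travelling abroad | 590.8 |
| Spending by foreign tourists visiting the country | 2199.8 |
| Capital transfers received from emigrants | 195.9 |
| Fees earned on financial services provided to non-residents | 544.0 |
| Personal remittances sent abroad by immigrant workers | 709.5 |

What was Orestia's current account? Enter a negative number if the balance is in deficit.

-6552.5

Goods: -2554.7 - 2034.1 - 4850.3 = -9439.1
Services: 904.5 + 2199.8 + 544.0 - 590.8 + 538.6 = 3596.1
Secondary income: -709.5
Current account = (-9439.1) + 3596.1 + (-709.5) = -6552.5
(Excluded from the current account — capital account: acquisition of foreign patents and trademarks (non-produced assets) 170.6, capital transfers received from emigrants 195.9; financial account: domestic pension funds' purchases of foreign equities 919.9, inward foreign direct investment in the manufacturing sector 1738.1.)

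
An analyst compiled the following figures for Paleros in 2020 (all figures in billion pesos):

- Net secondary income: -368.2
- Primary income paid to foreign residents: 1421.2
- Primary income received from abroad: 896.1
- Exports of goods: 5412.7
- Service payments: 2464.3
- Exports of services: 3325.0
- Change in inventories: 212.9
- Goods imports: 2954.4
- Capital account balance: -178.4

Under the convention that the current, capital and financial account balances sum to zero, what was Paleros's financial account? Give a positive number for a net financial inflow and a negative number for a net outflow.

Goods balance = 5412.7 - 2954.4 = 2458.3
Services balance = 3325.0 - 2464.3 = 860.7
Trade balance (goods + services) = 2458.3 + 860.7 = 3319.0
Net primary income = 896.1 - 1421.2 = -525.1
Net secondary income = -368.2
Current account = 3319.0 + (-525.1) + (-368.2) = 2425.7
Financial account = -(2425.7 + (-178.4)) = -2247.3

-2247.3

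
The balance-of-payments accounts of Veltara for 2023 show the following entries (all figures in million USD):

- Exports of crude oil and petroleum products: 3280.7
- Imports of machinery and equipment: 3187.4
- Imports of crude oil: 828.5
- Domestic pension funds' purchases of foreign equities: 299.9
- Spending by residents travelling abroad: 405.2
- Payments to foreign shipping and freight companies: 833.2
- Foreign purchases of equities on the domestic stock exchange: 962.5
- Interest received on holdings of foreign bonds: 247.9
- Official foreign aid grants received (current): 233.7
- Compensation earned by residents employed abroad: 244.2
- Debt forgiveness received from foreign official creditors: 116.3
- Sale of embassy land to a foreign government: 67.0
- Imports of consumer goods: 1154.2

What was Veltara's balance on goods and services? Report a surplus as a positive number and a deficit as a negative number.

Goods: -828.5 - 1154.2 + 3280.7 - 3187.4 = -1889.4
Services: -833.2 - 405.2 = -1238.4
Trade balance = -1889.4 + (-1238.4) = -3127.8
(Excluded from the trade balance — financial account: domestic pension funds' purchases of foreign equities 299.9, foreign purchases of equities on the domestic stock exchange 962.5; primary income: interest received on holdings of foreign bonds 247.9, compensation earned by residents employed abroad 244.2; secondary income: official foreign aid grants received (current) 233.7; capital account: debt forgiveness received from foreign official creditors 116.3, sale of embassy land to a foreign government 67.0.)

-3127.8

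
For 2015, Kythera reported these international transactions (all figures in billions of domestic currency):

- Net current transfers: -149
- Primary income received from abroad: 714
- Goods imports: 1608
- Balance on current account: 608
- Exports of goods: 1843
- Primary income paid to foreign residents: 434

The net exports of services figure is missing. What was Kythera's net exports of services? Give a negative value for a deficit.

Current account = goods balance + services balance + net primary income + net secondary income
Sum of the known components = 366
Net exports of services = CA - (known components) = 608 - 366 = 242

242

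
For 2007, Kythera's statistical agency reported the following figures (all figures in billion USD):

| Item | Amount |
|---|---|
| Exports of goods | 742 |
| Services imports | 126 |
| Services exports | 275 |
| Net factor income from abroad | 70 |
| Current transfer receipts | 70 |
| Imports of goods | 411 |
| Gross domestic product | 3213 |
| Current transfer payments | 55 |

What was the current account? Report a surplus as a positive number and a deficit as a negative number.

Goods balance = 742 - 411 = 331
Services balance = 275 - 126 = 149
Trade balance (goods + services) = 331 + 149 = 480
Net primary income = 70
Net secondary income = 70 - 55 = 15
Current account = 480 + 70 + 15 = 565

565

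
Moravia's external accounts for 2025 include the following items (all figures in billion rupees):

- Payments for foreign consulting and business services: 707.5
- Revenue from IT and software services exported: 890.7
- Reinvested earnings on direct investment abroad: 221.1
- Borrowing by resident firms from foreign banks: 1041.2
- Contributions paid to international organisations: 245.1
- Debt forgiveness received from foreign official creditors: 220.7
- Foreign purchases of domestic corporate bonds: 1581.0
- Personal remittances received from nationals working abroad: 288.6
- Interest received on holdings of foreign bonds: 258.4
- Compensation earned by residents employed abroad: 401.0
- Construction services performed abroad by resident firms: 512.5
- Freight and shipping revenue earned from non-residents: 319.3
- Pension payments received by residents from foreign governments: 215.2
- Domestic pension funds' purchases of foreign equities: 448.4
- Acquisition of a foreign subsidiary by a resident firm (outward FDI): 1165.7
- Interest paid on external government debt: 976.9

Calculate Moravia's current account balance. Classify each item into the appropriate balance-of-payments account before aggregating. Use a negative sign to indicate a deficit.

1177.3

Services: 319.3 + 890.7 + 512.5 - 707.5 = 1015.0
Primary income: -976.9 + 221.1 + 258.4 + 401.0 = -96.4
Secondary income: 215.2 + 288.6 - 245.1 = 258.7
Current account = 1015.0 + (-96.4) + 258.7 = 1177.3
(Excluded from the current account — financial account: borrowing by resident firms from foreign banks 1041.2, foreign purchases of domestic corporate bonds 1581.0, domestic pension funds' purchases of foreign equities 448.4, acquisition of a foreign subsidiary by a resident firm (outward FDI) 1165.7; capital account: debt forgiveness received from foreign official creditors 220.7.)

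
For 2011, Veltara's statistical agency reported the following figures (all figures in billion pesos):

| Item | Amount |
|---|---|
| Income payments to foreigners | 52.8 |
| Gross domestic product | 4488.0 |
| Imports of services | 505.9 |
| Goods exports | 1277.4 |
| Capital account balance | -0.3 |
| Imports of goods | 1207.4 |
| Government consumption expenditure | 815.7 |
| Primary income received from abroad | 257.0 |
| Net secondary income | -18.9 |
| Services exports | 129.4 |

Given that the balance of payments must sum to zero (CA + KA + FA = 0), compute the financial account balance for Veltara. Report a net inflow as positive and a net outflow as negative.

121.5

Goods balance = 1277.4 - 1207.4 = 70.0
Services balance = 129.4 - 505.9 = -376.5
Trade balance (goods + services) = 70.0 + (-376.5) = -306.5
Net primary income = 257.0 - 52.8 = 204.2
Net secondary income = -18.9
Current account = -306.5 + 204.2 + (-18.9) = -121.2
Financial account = -(-121.2 + (-0.3)) = 121.5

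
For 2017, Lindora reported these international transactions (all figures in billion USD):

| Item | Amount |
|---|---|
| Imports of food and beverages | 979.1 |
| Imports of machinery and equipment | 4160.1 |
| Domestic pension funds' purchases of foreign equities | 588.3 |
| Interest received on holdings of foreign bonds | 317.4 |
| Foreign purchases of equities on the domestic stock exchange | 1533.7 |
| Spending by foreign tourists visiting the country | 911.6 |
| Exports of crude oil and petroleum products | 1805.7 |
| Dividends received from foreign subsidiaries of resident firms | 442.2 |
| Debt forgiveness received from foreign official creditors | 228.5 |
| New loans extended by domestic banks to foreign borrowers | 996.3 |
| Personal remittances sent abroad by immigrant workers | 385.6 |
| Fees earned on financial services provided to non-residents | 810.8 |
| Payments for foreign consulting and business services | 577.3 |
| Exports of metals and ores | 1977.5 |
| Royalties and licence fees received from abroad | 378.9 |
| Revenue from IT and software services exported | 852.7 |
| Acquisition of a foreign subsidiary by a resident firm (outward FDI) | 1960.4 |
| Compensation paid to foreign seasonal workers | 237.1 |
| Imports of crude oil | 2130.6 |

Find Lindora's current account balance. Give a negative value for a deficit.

Goods: -2130.6 - 4160.1 + 1977.5 + 1805.7 - 979.1 = -3486.6
Services: -577.3 + 810.8 + 911.6 + 378.9 + 852.7 = 2376.7
Primary income: 317.4 - 237.1 + 442.2 = 522.5
Secondary income: -385.6
Current account = (-3486.6) + 2376.7 + 522.5 + (-385.6) = -973.0
(Excluded from the current account — financial account: domestic pension funds' purchases of foreign equities 588.3, foreign purchases of equities on the domestic stock exchange 1533.7, new loans extended by domestic banks to foreign borrowers 996.3, acquisition of a foreign subsidiary by a resident firm (outward FDI) 1960.4; capital account: debt forgiveness received from foreign official creditors 228.5.)

-973.0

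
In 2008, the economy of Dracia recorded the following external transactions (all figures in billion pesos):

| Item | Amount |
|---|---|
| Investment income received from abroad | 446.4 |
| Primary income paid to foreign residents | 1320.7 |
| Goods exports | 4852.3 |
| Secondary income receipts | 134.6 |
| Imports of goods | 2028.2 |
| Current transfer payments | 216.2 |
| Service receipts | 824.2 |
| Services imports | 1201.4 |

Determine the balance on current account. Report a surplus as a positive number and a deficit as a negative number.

1491.0

Goods balance = 4852.3 - 2028.2 = 2824.1
Services balance = 824.2 - 1201.4 = -377.2
Trade balance (goods + services) = 2824.1 + (-377.2) = 2446.9
Net primary income = 446.4 - 1320.7 = -874.3
Net secondary income = 134.6 - 216.2 = -81.6
Current account = 2446.9 + (-874.3) + (-81.6) = 1491.0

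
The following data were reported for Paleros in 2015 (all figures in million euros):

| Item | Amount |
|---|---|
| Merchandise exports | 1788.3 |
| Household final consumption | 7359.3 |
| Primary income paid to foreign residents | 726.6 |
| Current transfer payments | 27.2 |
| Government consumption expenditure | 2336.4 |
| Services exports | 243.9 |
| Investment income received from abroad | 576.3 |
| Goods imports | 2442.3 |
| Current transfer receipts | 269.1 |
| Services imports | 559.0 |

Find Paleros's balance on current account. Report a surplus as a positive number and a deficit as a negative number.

Goods balance = 1788.3 - 2442.3 = -654.0
Services balance = 243.9 - 559.0 = -315.1
Trade balance (goods + services) = -654.0 + (-315.1) = -969.1
Net primary income = 576.3 - 726.6 = -150.3
Net secondary income = 269.1 - 27.2 = 241.9
Current account = -969.1 + (-150.3) + 241.9 = -877.5

-877.5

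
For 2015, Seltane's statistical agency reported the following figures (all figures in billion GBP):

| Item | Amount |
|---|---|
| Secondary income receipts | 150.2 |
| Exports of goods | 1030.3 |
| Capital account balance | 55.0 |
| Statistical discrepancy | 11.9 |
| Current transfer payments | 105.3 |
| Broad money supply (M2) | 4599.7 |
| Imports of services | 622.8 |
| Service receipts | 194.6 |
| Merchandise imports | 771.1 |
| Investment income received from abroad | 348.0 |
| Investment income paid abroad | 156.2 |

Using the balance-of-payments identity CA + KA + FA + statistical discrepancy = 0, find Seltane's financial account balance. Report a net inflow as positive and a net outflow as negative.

-134.6

Goods balance = 1030.3 - 771.1 = 259.2
Services balance = 194.6 - 622.8 = -428.2
Trade balance (goods + services) = 259.2 + (-428.2) = -169.0
Net primary income = 348.0 - 156.2 = 191.8
Net secondary income = 150.2 - 105.3 = 44.9
Current account = -169.0 + 191.8 + 44.9 = 67.7
Financial account = -(67.7 + 55.0 + 11.9) = -134.6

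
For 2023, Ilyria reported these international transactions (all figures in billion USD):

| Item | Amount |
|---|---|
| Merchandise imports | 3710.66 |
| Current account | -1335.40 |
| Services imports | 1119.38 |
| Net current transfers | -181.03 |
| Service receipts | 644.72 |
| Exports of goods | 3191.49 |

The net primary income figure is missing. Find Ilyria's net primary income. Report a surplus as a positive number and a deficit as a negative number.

Current account = goods balance + services balance + net primary income + net secondary income
Sum of the known components = -1174.86
Net primary income = CA - (known components) = -1335.40 - (-1174.86) = -160.54

-160.54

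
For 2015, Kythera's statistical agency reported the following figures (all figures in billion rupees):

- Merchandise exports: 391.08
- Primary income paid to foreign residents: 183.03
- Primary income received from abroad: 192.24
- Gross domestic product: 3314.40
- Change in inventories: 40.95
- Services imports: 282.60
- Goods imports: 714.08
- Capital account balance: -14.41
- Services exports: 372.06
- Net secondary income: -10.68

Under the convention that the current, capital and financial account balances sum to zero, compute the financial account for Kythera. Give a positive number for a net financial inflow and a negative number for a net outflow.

249.42

Goods balance = 391.08 - 714.08 = -323.00
Services balance = 372.06 - 282.60 = 89.46
Trade balance (goods + services) = -323.00 + 89.46 = -233.54
Net primary income = 192.24 - 183.03 = 9.21
Net secondary income = -10.68
Current account = -233.54 + 9.21 + (-10.68) = -235.01
Financial account = -(-235.01 + (-14.41)) = 249.42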